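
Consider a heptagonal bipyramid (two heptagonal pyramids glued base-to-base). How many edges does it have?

21

A bipyramid over an n-gon has 2n triangular faces and n + 2 vertices: V = 7 + 2 = 9, E = 3·7 = 21, F = 2·7 = 14.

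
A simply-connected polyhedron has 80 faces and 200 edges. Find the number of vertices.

122

Here V − E + F = 2.
V = 2 + E − F = 2 + 200 − 80 = 122.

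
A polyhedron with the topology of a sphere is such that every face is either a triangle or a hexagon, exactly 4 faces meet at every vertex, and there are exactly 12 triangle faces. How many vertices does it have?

Let x be the number of hexagons; then F = 12 + x.
Edge–face incidences: 2E = 3·12 + 6·x = 36 + 6x.
Every vertex has degree 4, so 4V = 2E.
Euler: V − E + F = 2 ⇒ (2E)/4 − E + (12 + x) = 2.
Multiply by 8: 2·(2E) − 4·(2E) + 8·(12 + x) = 16, i.e. 96 + 8x − 2·(36 + 6x) = 16.
Collecting terms: −4x + 24 = 16, so −4x = −8, so x = 2.
Then 2E = 36 + 6·2 = 48, so E = 24, V = 2E/4 = 12, F = 12 + 2 = 14.

12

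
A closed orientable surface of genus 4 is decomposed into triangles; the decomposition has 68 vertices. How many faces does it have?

148

χ = 2 − 2·4 = -6, and every face is a triangle so 3F = 2E.
V − E + F = -6 with E = 3F/2 gives 68 − (3/2 − 1)·F = -6, so F = 148 and E = 222.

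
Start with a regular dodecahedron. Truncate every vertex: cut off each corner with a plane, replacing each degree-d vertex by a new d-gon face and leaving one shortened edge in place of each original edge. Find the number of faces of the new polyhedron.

32

The base solid has V = 20, E = 30, F = 12.
Truncation replaces each original edge-end by a new vertex, so V′ = 2E = 60.
Each original edge survives, and each old vertex of degree d contributes d new edges; summing degrees gives Σd = 2E, so E′ = E + 2E = 3E = 90.
Each original face survives and each original vertex becomes one new face: F′ = F + V = 32.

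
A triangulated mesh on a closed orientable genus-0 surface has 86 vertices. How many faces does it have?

χ = 2 − 2·0 = 2, and every face is a triangle so 3F = 2E.
V − E + F = 2 with E = 3F/2 gives 86 − (3/2 − 1)·F = 2, so F = 168 and E = 252.

168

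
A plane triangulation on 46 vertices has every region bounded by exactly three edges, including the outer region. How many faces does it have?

88

In a plane triangulation 3F = 2E and V − E + F = 2, so F = 2V − 4 = 2·46 − 4 = 88.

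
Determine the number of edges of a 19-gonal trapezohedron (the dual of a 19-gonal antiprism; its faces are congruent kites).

76

The n-trapezohedron (dual of the n-antiprism) has V = 2·19 + 2 = 40, E = 4·19 = 76, F = 2·19 = 38.
Check: V − E + F = 40 − 76 + 38 = 2.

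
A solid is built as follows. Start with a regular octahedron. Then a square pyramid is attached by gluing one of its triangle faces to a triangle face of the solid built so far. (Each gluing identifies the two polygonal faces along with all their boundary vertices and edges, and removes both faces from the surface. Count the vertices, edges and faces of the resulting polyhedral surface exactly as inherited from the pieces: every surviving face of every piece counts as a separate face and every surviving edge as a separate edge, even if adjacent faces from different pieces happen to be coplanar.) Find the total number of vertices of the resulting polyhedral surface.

8

A regular octahedron: V=6, E=12, F=8.
Attach a square pyramid (V=5, E=8, F=5) along a 3-gon: merge 3 vertices and 3 edges, delete both glued faces → V=8, E=17, F=11.
Check: V − E + F = 8 − 17 + 11 = 2.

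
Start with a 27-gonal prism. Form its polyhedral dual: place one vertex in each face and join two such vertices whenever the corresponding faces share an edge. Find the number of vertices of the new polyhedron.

The base solid has V = 54, E = 81, F = 29.
The dual swaps V and F and preserves E: V′ = F = 29, E′ = E = 81, F′ = V = 54.

29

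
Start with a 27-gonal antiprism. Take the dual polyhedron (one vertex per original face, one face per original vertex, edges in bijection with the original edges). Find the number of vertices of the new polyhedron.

56

The base solid has V = 54, E = 108, F = 56.
The dual swaps V and F and preserves E: V′ = F = 56, E′ = E = 108, F′ = V = 54.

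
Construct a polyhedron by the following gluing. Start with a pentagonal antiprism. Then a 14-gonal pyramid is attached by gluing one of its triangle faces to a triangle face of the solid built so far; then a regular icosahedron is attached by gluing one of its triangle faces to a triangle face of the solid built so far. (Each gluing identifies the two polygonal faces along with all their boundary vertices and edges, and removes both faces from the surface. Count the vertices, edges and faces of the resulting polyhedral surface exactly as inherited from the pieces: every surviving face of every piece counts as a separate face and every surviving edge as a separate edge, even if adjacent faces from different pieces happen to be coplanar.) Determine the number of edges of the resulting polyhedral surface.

72

A pentagonal antiprism: V=10, E=20, F=12.
Attach a 14-gonal pyramid (V=15, E=28, F=15) along a 3-gon: merge 3 vertices and 3 edges, delete both glued faces → V=22, E=45, F=25.
Attach a regular icosahedron (V=12, E=30, F=20) along a 3-gon: merge 3 vertices and 3 edges, delete both glued faces → V=31, E=72, F=43.
Check: V − E + F = 31 − 72 + 43 = 2.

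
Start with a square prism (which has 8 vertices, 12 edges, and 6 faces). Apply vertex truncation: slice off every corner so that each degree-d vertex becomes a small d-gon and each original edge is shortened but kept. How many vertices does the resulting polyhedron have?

Truncation replaces each original edge-end by a new vertex, so V′ = 2E = 24.
Each original edge survives, and each old vertex of degree d contributes d new edges; summing degrees gives Σd = 2E, so E′ = E + 2E = 3E = 36.
Each original face survives and each original vertex becomes one new face: F′ = F + V = 14.

24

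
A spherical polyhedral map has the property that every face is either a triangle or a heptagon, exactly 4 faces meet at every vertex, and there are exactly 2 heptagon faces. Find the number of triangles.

14

Let x be the number of triangles; then F = 2 + x.
Edge–face incidences: 2E = 7·2 + 3·x = 14 + 3x.
Every vertex has degree 4, so 4V = 2E.
Euler: V − E + F = 2 ⇒ (2E)/4 − E + (2 + x) = 2.
Multiply by 8: 2·(2E) − 4·(2E) + 8·(2 + x) = 16, i.e. 16 + 8x − 2·(14 + 3x) = 16.
Collecting terms: 2x − 12 = 16, so 2x = 28, so x = 14.
Then 2E = 14 + 3·14 = 56, so E = 28, V = 2E/4 = 14, F = 2 + 14 = 16.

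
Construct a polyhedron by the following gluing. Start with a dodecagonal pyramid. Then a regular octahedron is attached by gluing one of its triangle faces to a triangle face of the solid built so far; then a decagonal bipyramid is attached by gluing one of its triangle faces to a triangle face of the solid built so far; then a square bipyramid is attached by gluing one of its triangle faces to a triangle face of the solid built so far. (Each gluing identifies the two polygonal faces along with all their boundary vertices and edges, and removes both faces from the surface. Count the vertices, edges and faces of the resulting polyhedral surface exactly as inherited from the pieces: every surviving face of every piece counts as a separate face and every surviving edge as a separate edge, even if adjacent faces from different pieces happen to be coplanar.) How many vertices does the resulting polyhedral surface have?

28

A dodecagonal pyramid: V=13, E=24, F=13.
Attach a regular octahedron (V=6, E=12, F=8) along a 3-gon: merge 3 vertices and 3 edges, delete both glued faces → V=16, E=33, F=19.
Attach a decagonal bipyramid (V=12, E=30, F=20) along a 3-gon: merge 3 vertices and 3 edges, delete both glued faces → V=25, E=60, F=37.
Attach a square bipyramid (V=6, E=12, F=8) along a 3-gon: merge 3 vertices and 3 edges, delete both glued faces → V=28, E=69, F=43.
Check: V − E + F = 28 − 69 + 43 = 2.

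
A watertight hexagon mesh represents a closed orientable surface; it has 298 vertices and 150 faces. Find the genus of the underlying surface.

Every face is a hexagon, so 2E = 6·150 = 900, giving E = 450.
χ = V − E + F = 298 − 450 + 150 = -2.
For a closed orientable surface χ = 2 − 2g, so g = (2 − (-2))/2 = 2.

2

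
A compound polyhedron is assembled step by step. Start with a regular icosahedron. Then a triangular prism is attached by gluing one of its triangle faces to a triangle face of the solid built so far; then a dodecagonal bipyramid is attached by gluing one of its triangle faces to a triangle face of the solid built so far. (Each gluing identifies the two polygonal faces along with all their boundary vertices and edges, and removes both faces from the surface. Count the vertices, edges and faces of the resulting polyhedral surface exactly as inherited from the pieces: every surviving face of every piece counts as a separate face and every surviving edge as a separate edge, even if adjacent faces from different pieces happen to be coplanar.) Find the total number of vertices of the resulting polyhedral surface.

26

A regular icosahedron: V=12, E=30, F=20.
Attach a triangular prism (V=6, E=9, F=5) along a 3-gon: merge 3 vertices and 3 edges, delete both glued faces → V=15, E=36, F=23.
Attach a dodecagonal bipyramid (V=14, E=36, F=24) along a 3-gon: merge 3 vertices and 3 edges, delete both glued faces → V=26, E=69, F=45.
Check: V − E + F = 26 − 69 + 45 = 2.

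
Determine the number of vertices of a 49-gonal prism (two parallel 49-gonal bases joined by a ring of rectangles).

A prism on an n-gon has two n-gon bases and n rectangular sides: V = 2·49 = 98, E = 3·49 = 147, F = 49 + 2 = 51.
Check: V − E + F = 98 − 147 + 51 = 2.

98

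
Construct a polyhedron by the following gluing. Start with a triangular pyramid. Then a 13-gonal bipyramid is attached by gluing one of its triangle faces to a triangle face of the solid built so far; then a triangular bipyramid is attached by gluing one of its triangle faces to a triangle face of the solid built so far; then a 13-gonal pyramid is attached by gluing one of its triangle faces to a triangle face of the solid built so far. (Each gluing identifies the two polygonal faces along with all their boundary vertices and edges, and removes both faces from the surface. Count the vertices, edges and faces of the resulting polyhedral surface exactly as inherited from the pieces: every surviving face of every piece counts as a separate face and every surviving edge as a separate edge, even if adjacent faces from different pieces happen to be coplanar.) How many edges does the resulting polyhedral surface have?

71

A triangular pyramid: V=4, E=6, F=4.
Attach a 13-gonal bipyramid (V=15, E=39, F=26) along a 3-gon: merge 3 vertices and 3 edges, delete both glued faces → V=16, E=42, F=28.
Attach a triangular bipyramid (V=5, E=9, F=6) along a 3-gon: merge 3 vertices and 3 edges, delete both glued faces → V=18, E=48, F=32.
Attach a 13-gonal pyramid (V=14, E=26, F=14) along a 3-gon: merge 3 vertices and 3 edges, delete both glued faces → V=29, E=71, F=44.
Check: V − E + F = 29 − 71 + 44 = 2.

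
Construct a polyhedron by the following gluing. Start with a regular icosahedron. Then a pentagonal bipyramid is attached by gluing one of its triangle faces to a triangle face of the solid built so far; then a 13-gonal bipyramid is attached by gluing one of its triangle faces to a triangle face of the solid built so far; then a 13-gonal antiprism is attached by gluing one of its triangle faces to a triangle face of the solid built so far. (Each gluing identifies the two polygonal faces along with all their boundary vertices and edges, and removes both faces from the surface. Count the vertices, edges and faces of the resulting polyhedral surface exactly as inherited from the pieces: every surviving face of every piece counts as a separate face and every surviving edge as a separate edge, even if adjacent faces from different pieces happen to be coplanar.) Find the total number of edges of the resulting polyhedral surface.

A regular icosahedron: V=12, E=30, F=20.
Attach a pentagonal bipyramid (V=7, E=15, F=10) along a 3-gon: merge 3 vertices and 3 edges, delete both glued faces → V=16, E=42, F=28.
Attach a 13-gonal bipyramid (V=15, E=39, F=26) along a 3-gon: merge 3 vertices and 3 edges, delete both glued faces → V=28, E=78, F=52.
Attach a 13-gonal antiprism (V=26, E=52, F=28) along a 3-gon: merge 3 vertices and 3 edges, delete both glued faces → V=51, E=127, F=78.
Check: V − E + F = 51 − 127 + 78 = 2.

127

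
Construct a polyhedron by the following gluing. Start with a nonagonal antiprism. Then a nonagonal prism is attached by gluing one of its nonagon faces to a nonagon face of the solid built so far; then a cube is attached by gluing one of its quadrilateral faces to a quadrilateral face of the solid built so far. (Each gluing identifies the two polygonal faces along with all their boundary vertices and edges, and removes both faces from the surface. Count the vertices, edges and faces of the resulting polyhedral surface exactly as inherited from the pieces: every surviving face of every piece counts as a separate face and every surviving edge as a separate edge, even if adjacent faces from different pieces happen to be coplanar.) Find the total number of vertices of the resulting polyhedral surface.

A nonagonal antiprism: V=18, E=36, F=20.
Attach a nonagonal prism (V=18, E=27, F=11) along a 9-gon: merge 9 vertices and 9 edges, delete both glued faces → V=27, E=54, F=29.
Attach a cube (V=8, E=12, F=6) along a 4-gon: merge 4 vertices and 4 edges, delete both glued faces → V=31, E=62, F=33.
Check: V − E + F = 31 − 62 + 33 = 2.

31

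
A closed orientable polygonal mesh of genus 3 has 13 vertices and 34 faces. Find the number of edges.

51

For a closed orientable surface of genus 3, χ = 2 − 2·3 = -4.
E = V + F − (-4) = 13 + 34 − (-4) = 51.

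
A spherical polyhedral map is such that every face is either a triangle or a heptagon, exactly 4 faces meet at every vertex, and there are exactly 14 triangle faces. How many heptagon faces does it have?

2

Let x be the number of heptagons; then F = 14 + x.
Edge–face incidences: 2E = 3·14 + 7·x = 42 + 7x.
Every vertex has degree 4, so 4V = 2E.
Euler: V − E + F = 2 ⇒ (2E)/4 − E + (14 + x) = 2.
Multiply by 8: 2·(2E) − 4·(2E) + 8·(14 + x) = 16, i.e. 112 + 8x − 2·(42 + 7x) = 16.
Collecting terms: −6x + 28 = 16, so −6x = −12, so x = 2.
Then 2E = 42 + 7·2 = 56, so E = 28, V = 2E/4 = 14, F = 14 + 2 = 16.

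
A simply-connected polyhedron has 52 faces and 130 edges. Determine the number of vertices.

Here V − E + F = 2.
V = 2 + E − F = 2 + 130 − 52 = 80.

80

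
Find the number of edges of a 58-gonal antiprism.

An antiprism on an n-gon has two n-gon caps and 2n triangles: V = 2·58 = 116, E = 4·58 = 232, F = 2·58 + 2 = 118.

232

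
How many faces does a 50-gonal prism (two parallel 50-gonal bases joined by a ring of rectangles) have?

52

A prism on an n-gon has two n-gon bases and n rectangular sides: V = 2·50 = 100, E = 3·50 = 150, F = 50 + 2 = 52.
Check: V − E + F = 100 − 150 + 52 = 2.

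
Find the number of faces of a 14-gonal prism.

A prism on an n-gon has two n-gon bases and n rectangular sides: V = 2·14 = 28, E = 3·14 = 42, F = 14 + 2 = 16.

16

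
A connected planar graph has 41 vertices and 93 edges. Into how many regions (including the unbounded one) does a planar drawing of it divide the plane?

54

Euler's formula for a connected plane graph: V − E + F = 2, so F = 2 − 41 + 93 = 54.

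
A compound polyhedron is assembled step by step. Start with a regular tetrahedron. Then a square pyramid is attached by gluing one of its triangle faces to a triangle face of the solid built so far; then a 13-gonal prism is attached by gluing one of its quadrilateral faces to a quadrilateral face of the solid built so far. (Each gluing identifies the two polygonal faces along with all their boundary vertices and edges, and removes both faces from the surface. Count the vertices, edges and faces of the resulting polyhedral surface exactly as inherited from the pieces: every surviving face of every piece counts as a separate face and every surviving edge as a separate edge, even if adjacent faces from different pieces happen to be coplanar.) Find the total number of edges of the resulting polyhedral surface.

A regular tetrahedron: V=4, E=6, F=4.
Attach a square pyramid (V=5, E=8, F=5) along a 3-gon: merge 3 vertices and 3 edges, delete both glued faces → V=6, E=11, F=7.
Attach a 13-gonal prism (V=26, E=39, F=15) along a 4-gon: merge 4 vertices and 4 edges, delete both glued faces → V=28, E=46, F=20.
Check: V − E + F = 28 − 46 + 20 = 2.

46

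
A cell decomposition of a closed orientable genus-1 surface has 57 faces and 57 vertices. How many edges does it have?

114

For a closed orientable surface of genus 1, χ = 2 − 2·1 = 0.
E = V + F − (0) = 57 + 57 − (0) = 114.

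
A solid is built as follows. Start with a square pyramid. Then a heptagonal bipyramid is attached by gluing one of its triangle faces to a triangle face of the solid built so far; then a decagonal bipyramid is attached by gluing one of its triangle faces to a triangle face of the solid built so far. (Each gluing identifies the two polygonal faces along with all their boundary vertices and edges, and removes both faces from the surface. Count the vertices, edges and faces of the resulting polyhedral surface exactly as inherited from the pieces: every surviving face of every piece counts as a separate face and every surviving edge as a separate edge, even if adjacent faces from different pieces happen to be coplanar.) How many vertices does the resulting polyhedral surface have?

A square pyramid: V=5, E=8, F=5.
Attach a heptagonal bipyramid (V=9, E=21, F=14) along a 3-gon: merge 3 vertices and 3 edges, delete both glued faces → V=11, E=26, F=17.
Attach a decagonal bipyramid (V=12, E=30, F=20) along a 3-gon: merge 3 vertices and 3 edges, delete both glued faces → V=20, E=53, F=35.
Check: V − E + F = 20 − 53 + 35 = 2.

20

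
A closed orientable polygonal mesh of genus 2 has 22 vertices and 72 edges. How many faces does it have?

For a closed orientable surface of genus 2, χ = 2 − 2·2 = -2.
F = -2 − V + E = -2 − 22 + 72 = 48.

48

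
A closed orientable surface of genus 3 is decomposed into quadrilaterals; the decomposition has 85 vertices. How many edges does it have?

178

χ = 2 − 2·3 = -4, and every face is a square so 4F = 2E.
V − E + F = -4 with E = 4F/2 gives 85 − (4/2 − 1)·F = -4, so F = 89 and E = 178.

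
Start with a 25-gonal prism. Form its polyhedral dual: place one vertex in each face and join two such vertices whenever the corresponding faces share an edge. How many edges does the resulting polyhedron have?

75

The base solid has V = 50, E = 75, F = 27.
The dual swaps V and F and preserves E: V′ = F = 27, E′ = E = 75, F′ = V = 50.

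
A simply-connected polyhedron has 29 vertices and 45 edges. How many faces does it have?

Here V − E + F = 2.
F = 2 − V + E = 2 − 29 + 45 = 18.

18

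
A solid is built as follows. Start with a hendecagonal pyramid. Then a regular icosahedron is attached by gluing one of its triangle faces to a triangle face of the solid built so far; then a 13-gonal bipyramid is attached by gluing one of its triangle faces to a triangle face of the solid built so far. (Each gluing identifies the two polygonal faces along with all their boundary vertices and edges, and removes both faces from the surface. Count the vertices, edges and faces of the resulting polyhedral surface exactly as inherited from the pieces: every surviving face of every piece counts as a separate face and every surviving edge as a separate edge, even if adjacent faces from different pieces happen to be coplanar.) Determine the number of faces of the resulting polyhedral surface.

54

A hendecagonal pyramid: V=12, E=22, F=12.
Attach a regular icosahedron (V=12, E=30, F=20) along a 3-gon: merge 3 vertices and 3 edges, delete both glued faces → V=21, E=49, F=30.
Attach a 13-gonal bipyramid (V=15, E=39, F=26) along a 3-gon: merge 3 vertices and 3 edges, delete both glued faces → V=33, E=85, F=54.
Check: V − E + F = 33 − 85 + 54 = 2.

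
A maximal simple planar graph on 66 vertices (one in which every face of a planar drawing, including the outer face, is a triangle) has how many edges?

In a plane triangulation 3F = 2E and V − E + F = 2, so E = 3V − 6 = 3·66 − 6 = 192.

192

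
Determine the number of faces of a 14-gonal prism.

A prism on an n-gon has two n-gon bases and n rectangular sides: V = 2·14 = 28, E = 3·14 = 42, F = 14 + 2 = 16.

16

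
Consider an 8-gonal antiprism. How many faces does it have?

18

An antiprism on an n-gon has two n-gon caps and 2n triangles: V = 2·8 = 16, E = 4·8 = 32, F = 2·8 + 2 = 18.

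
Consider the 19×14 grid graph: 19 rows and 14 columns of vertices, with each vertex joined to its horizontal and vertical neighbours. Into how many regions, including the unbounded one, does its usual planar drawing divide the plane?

The grid has V = 19·14 = 266 vertices and E = 19·13 + 14·18 = 499 edges.
F = 2 − V + E = 2 − 266 + 499 = 235.

235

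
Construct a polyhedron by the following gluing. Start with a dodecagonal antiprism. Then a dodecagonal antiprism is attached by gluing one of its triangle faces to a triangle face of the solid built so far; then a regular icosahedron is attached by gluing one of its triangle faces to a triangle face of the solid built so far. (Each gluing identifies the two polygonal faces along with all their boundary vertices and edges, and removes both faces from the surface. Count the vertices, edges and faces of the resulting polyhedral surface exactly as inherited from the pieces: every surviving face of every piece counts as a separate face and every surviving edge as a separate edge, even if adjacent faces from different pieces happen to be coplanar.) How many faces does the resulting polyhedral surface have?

68

A dodecagonal antiprism: V=24, E=48, F=26.
Attach a dodecagonal antiprism (V=24, E=48, F=26) along a 3-gon: merge 3 vertices and 3 edges, delete both glued faces → V=45, E=93, F=50.
Attach a regular icosahedron (V=12, E=30, F=20) along a 3-gon: merge 3 vertices and 3 edges, delete both glued faces → V=54, E=120, F=68.
Check: V − E + F = 54 − 120 + 68 = 2.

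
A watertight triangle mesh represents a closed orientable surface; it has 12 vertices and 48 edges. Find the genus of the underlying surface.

3

Every face is a triangle and each edge borders two faces, so 3F = 2·48, giving F = 32.
χ = V − E + F = 12 − 48 + 32 = -4.
For a closed orientable surface χ = 2 − 2g, so g = (2 − (-4))/2 = 3.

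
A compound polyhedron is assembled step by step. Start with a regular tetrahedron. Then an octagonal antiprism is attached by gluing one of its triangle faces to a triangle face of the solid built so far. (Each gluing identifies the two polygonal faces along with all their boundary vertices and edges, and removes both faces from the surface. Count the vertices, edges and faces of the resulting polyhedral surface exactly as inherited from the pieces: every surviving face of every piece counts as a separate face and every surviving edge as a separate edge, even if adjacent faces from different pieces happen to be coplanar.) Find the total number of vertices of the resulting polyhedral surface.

A regular tetrahedron: V=4, E=6, F=4.
Attach an octagonal antiprism (V=16, E=32, F=18) along a 3-gon: merge 3 vertices and 3 edges, delete both glued faces → V=17, E=35, F=20.
Check: V − E + F = 17 − 35 + 20 = 2.

17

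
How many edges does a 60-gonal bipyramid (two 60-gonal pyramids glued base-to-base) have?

180

A bipyramid over an n-gon has 2n triangular faces and n + 2 vertices: V = 60 + 2 = 62, E = 3·60 = 180, F = 2·60 = 120.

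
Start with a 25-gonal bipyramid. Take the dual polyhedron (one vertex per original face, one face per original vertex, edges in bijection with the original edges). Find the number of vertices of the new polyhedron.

50

The base solid has V = 27, E = 75, F = 50.
The dual swaps V and F and preserves E: V′ = F = 50, E′ = E = 75, F′ = V = 27.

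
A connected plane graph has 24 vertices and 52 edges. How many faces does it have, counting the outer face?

Euler's formula for a connected plane graph: V − E + F = 2, so F = 2 − 24 + 52 = 30.

30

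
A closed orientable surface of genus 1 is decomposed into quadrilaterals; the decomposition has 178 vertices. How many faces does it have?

χ = 2 − 2·1 = 0, and every face is a square so 4F = 2E.
V − E + F = 0 with E = 4F/2 gives 178 − (4/2 − 1)·F = 0, so F = 178 and E = 356.

178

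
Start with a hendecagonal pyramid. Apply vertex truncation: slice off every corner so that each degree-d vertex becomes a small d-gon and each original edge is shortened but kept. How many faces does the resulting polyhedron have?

24

The base solid has V = 12, E = 22, F = 12.
Truncation replaces each original edge-end by a new vertex, so V′ = 2E = 44.
Each original edge survives, and each old vertex of degree d contributes d new edges; summing degrees gives Σd = 2E, so E′ = E + 2E = 3E = 66.
Each original face survives and each original vertex becomes one new face: F′ = F + V = 24.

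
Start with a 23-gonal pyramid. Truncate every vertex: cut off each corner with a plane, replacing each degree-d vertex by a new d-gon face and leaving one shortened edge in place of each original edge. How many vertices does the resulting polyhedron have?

92

The base solid has V = 24, E = 46, F = 24.
Truncation replaces each original edge-end by a new vertex, so V′ = 2E = 92.
Each original edge survives, and each old vertex of degree d contributes d new edges; summing degrees gives Σd = 2E, so E′ = E + 2E = 3E = 138.
Each original face survives and each original vertex becomes one new face: F′ = F + V = 48.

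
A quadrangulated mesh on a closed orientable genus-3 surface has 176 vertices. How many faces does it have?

180

χ = 2 − 2·3 = -4, and every face is a square so 4F = 2E.
V − E + F = -4 with E = 4F/2 gives 176 − (4/2 − 1)·F = -4, so F = 180 and E = 360.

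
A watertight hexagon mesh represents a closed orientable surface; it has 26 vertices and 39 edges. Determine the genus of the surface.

Every face is a hexagon and each edge borders two faces, so 6F = 2·39, giving F = 13.
χ = V − E + F = 26 − 39 + 13 = 0.
For a closed orientable surface χ = 2 − 2g, so g = (2 − (0))/2 = 1.

1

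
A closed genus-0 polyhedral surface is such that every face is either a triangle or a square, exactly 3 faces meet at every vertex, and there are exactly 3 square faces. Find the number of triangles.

2

Let x be the number of triangles; then F = 3 + x.
Edge–face incidences: 2E = 4·3 + 3·x = 12 + 3x.
Every vertex has degree 3, so 3V = 2E.
Euler: V − E + F = 2 ⇒ (2E)/3 − E + (3 + x) = 2.
Multiply by 6: 2·(2E) − 3·(2E) + 6·(3 + x) = 12, i.e. 18 + 6x − (12 + 3x) = 12.
Collecting terms: 3x + 6 = 12, so 3x = 6, so x = 2.
Then 2E = 12 + 3·2 = 18, so E = 9, V = 2E/3 = 6, F = 3 + 2 = 5.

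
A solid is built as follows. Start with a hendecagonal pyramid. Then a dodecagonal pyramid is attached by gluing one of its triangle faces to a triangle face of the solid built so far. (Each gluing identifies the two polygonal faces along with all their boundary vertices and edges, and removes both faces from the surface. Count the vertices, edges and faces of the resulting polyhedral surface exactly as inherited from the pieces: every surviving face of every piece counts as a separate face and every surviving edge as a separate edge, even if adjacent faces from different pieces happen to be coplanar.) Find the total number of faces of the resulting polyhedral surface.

23

A hendecagonal pyramid: V=12, E=22, F=12.
Attach a dodecagonal pyramid (V=13, E=24, F=13) along a 3-gon: merge 3 vertices and 3 edges, delete both glued faces → V=22, E=43, F=23.
Check: V − E + F = 22 − 43 + 23 = 2.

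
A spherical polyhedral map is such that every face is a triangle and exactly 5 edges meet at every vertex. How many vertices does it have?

12

Each face has 3 edges and each edge borders two faces, so 2E = 3F.
Each vertex has degree 5, so 5V = 2E and hence V = 3F/5.
Euler: V − E + F = 2 ⇒ (3F/5) − (3F/2) + F = 2.
Multiply by 10: (6 − 15 + 10)F = 20, i.e. 1F = 20.
So F = 20, E = 3·20/2 = 30, V = 3·20/5 = 12.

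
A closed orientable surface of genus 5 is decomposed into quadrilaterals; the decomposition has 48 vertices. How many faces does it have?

56

χ = 2 − 2·5 = -8, and every face is a square so 4F = 2E.
V − E + F = -8 with E = 4F/2 gives 48 − (4/2 − 1)·F = -8, so F = 56 and E = 112.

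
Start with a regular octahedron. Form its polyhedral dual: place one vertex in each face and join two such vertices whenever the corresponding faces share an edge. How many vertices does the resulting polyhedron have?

8

The base solid has V = 6, E = 12, F = 8.
The dual swaps V and F and preserves E: V′ = F = 8, E′ = E = 12, F′ = V = 6.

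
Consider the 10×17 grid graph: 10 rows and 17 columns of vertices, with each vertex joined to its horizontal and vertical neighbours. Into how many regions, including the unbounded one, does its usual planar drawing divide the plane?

The grid has V = 10·17 = 170 vertices and E = 10·16 + 17·9 = 313 edges.
F = 2 − V + E = 2 − 170 + 313 = 145.

145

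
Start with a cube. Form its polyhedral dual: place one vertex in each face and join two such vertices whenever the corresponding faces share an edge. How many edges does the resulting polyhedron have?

12

The base solid has V = 8, E = 12, F = 6.
The dual swaps V and F and preserves E: V′ = F = 6, E′ = E = 12, F′ = V = 8.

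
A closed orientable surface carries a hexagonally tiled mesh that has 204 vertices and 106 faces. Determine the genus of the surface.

5

Every face is a hexagon, so 2E = 6·106 = 636, giving E = 318.
χ = V − E + F = 204 − 318 + 106 = -8.
For a closed orientable surface χ = 2 − 2g, so g = (2 − (-8))/2 = 5.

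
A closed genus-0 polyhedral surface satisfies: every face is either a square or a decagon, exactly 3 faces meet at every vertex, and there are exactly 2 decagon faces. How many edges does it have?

30

Let x be the number of squares; then F = 2 + x.
Edge–face incidences: 2E = 10·2 + 4·x = 20 + 4x.
Every vertex has degree 3, so 3V = 2E.
Euler: V − E + F = 2 ⇒ (2E)/3 − E + (2 + x) = 2.
Multiply by 6: 2·(2E) − 3·(2E) + 6·(2 + x) = 12, i.e. 12 + 6x − (20 + 4x) = 12.
Collecting terms: 2x − 8 = 12, so 2x = 20, so x = 10.
Then 2E = 20 + 4·10 = 60, so E = 30, V = 2E/3 = 20, F = 2 + 10 = 12.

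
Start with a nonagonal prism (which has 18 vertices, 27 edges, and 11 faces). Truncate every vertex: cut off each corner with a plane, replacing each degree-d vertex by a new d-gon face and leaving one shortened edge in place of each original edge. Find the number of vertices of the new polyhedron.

Truncation replaces each original edge-end by a new vertex, so V′ = 2E = 54.
Each original edge survives, and each old vertex of degree d contributes d new edges; summing degrees gives Σd = 2E, so E′ = E + 2E = 3E = 81.
Each original face survives and each original vertex becomes one new face: F′ = F + V = 29.

54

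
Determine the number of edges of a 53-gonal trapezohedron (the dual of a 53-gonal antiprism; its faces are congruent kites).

212

The n-trapezohedron (dual of the n-antiprism) has V = 2·53 + 2 = 108, E = 4·53 = 212, F = 2·53 = 106.
Check: V − E + F = 108 − 212 + 106 = 2.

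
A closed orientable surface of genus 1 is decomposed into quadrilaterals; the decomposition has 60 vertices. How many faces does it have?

60

χ = 2 − 2·1 = 0, and every face is a square so 4F = 2E.
V − E + F = 0 with E = 4F/2 gives 60 − (4/2 − 1)·F = 0, so F = 60 and E = 120.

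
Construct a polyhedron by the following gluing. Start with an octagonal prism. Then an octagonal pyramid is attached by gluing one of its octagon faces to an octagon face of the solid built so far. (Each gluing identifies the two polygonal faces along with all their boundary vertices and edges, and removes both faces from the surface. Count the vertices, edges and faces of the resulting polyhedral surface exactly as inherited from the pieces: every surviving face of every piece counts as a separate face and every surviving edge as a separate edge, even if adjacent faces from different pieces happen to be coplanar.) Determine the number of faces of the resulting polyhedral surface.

17

An octagonal prism: V=16, E=24, F=10.
Attach an octagonal pyramid (V=9, E=16, F=9) along an 8-gon: merge 8 vertices and 8 edges, delete both glued faces → V=17, E=32, F=17.
Check: V − E + F = 17 − 32 + 17 = 2.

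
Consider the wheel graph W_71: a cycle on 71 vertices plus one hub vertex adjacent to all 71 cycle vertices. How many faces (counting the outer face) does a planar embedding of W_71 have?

72

W_71 has V = 71 + 1 = 72 vertices and E = 2·71 = 142 edges.
By Euler's formula F = 2 − V + E = 2 − 72 + 142 = 72.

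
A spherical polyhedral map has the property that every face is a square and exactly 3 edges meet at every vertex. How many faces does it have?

Each face has 4 edges and each edge borders two faces, so 2E = 4F.
Each vertex has degree 3, so 3V = 2E and hence V = 4F/3.
Euler: V − E + F = 2 ⇒ (4F/3) − (4F/2) + F = 2.
Multiply by 6: (8 − 12 + 6)F = 12, i.e. 2F = 12.
So F = 6, E = 4·6/2 = 12, V = 4·6/3 = 8.

6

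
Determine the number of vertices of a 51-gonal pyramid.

52

A pyramid on an n-gon base has one n-gon and n triangles: V = 51 + 1 = 52, E = 2·51 = 102, F = 51 + 1 = 52.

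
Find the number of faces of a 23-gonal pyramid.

A pyramid on an n-gon base has one n-gon and n triangles: V = 23 + 1 = 24, E = 2·23 = 46, F = 23 + 1 = 24.
Check: V − E + F = 24 − 46 + 24 = 2.

24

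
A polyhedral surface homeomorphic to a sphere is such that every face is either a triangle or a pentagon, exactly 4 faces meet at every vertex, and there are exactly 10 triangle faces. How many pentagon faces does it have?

Let x be the number of pentagons; then F = 10 + x.
Edge–face incidences: 2E = 3·10 + 5·x = 30 + 5x.
Every vertex has degree 4, so 4V = 2E.
Euler: V − E + F = 2 ⇒ (2E)/4 − E + (10 + x) = 2.
Multiply by 8: 2·(2E) − 4·(2E) + 8·(10 + x) = 16, i.e. 80 + 8x − 2·(30 + 5x) = 16.
Collecting terms: −2x + 20 = 16, so −2x = −4, so x = 2.
Then 2E = 30 + 5·2 = 40, so E = 20, V = 2E/4 = 10, F = 10 + 2 = 12.

2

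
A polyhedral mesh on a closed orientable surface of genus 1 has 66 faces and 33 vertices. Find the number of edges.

99

For a closed orientable surface of genus 1, χ = 2 − 2·1 = 0.
E = V + F − (0) = 33 + 66 − (0) = 99.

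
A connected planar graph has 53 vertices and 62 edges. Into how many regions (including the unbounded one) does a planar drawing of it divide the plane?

11

Euler's formula for a connected plane graph: V − E + F = 2, so F = 2 − 53 + 62 = 11.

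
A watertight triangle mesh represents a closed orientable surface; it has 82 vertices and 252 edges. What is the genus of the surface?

2

Every face is a triangle and each edge borders two faces, so 3F = 2·252, giving F = 168.
χ = V − E + F = 82 − 252 + 168 = -2.
For a closed orientable surface χ = 2 − 2g, so g = (2 − (-2))/2 = 2.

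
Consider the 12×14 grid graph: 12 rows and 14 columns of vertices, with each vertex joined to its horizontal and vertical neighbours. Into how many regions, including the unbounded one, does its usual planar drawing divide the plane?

The grid has V = 12·14 = 168 vertices and E = 12·13 + 14·11 = 310 edges.
F = 2 − V + E = 2 − 168 + 310 = 144.

144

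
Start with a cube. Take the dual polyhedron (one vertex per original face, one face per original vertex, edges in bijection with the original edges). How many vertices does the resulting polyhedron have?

The base solid has V = 8, E = 12, F = 6.
The dual swaps V and F and preserves E: V′ = F = 6, E′ = E = 12, F′ = V = 8.

6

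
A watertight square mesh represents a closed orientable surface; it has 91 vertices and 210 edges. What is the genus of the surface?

8

Every face is a square and each edge borders two faces, so 4F = 2·210, giving F = 105.
χ = V − E + F = 91 − 210 + 105 = -14.
For a closed orientable surface χ = 2 − 2g, so g = (2 − (-14))/2 = 8.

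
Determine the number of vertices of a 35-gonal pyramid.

36

A pyramid on an n-gon base has one n-gon and n triangles: V = 35 + 1 = 36, E = 2·35 = 70, F = 35 + 1 = 36.
Check: V − E + F = 36 − 70 + 36 = 2.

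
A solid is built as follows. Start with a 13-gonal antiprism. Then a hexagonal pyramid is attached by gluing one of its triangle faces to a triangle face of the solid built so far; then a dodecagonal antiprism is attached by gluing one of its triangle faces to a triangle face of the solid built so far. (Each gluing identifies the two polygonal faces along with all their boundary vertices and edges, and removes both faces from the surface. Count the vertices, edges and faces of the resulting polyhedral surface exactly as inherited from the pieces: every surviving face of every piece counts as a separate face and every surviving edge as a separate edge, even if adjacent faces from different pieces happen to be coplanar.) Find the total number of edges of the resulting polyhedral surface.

106

A 13-gonal antiprism: V=26, E=52, F=28.
Attach a hexagonal pyramid (V=7, E=12, F=7) along a 3-gon: merge 3 vertices and 3 edges, delete both glued faces → V=30, E=61, F=33.
Attach a dodecagonal antiprism (V=24, E=48, F=26) along a 3-gon: merge 3 vertices and 3 edges, delete both glued faces → V=51, E=106, F=57.
Check: V − E + F = 51 − 106 + 57 = 2.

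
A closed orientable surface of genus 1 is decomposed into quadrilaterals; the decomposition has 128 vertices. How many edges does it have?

χ = 2 − 2·1 = 0, and every face is a square so 4F = 2E.
V − E + F = 0 with E = 4F/2 gives 128 − (4/2 − 1)·F = 0, so F = 128 and E = 256.

256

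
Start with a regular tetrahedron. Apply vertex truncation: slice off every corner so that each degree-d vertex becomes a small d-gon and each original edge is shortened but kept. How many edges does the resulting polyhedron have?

18

The base solid has V = 4, E = 6, F = 4.
Truncation replaces each original edge-end by a new vertex, so V′ = 2E = 12.
Each original edge survives, and each old vertex of degree d contributes d new edges; summing degrees gives Σd = 2E, so E′ = E + 2E = 3E = 18.
Each original face survives and each original vertex becomes one new face: F′ = F + V = 8.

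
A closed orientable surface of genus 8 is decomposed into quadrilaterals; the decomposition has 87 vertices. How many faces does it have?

χ = 2 − 2·8 = -14, and every face is a square so 4F = 2E.
V − E + F = -14 with E = 4F/2 gives 87 − (4/2 − 1)·F = -14, so F = 101 and E = 202.

101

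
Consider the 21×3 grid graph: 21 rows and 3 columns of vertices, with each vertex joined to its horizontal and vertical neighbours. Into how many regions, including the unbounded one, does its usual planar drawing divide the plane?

The grid has V = 21·3 = 63 vertices and E = 21·2 + 3·20 = 102 edges.
F = 2 − V + E = 2 − 63 + 102 = 41.

41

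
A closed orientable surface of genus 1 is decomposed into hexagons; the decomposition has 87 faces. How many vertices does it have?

174

χ = 2 − 2·1 = 0, and every face is a hexagon so 6F = 2E.
E = 6·87/2 = 261. Then V = 0 + E − F = 0 + 261 − 87 = 174.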